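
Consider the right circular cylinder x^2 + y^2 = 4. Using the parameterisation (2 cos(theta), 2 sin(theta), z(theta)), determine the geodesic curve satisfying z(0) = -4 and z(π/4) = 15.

Parameterise the cylinder of radius R = 2 as
    r(θ) = (2 cos θ, 2 sin θ, z(θ)).
The arc-length element is
    ds = sqrt(4 + (dz/dθ)^2) dθ,
so the Lagrangian is L = sqrt(4 + z'^2).
L depends on z' only, not on z or θ, so ∂L/∂z = 0 and
    ∂L/∂z' = z' / sqrt(4 + z'^2).
The Euler-Lagrange equation gives
    d/dθ( z' / sqrt(4 + z'^2) ) = 0,
so z' is constant. Integrating once:
    z(θ) = a θ + b,
a helix on the cylinder (a straight line when the cylinder is unrolled). The constants a, b are determined by the endpoint conditions.
With endpoint conditions z(0) = -4 and z(π/4) = 15: from z(0) = b we get b = -4, and a·π/4 + -4 = 15 gives a = 76/π, so
    z(θ) = (76/π) θ − 4.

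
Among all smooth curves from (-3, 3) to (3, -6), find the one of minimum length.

Arc-length functional: J[y] = ∫ sqrt(1 + (y')^2) dx.
Lagrangian L = sqrt(1 + (y')^2) has no explicit y dependence, so ∂L/∂y = 0 and the Euler-Lagrange equation gives
    d/dx( y' / sqrt(1 + (y')^2) ) = 0  ⇒  y' / sqrt(1 + (y')^2) = const.
Hence y' is constant, so y(x) is affine.
Fitting the endpoints (-3, 3) and (3, -6):
    slope m = ((-6) − 3) / (3 − (-3)) = -3/2,
    intercept c = 3 − m·(-3) = -3/2.
Extremal: y(x) = (-3/2) x - 3/2.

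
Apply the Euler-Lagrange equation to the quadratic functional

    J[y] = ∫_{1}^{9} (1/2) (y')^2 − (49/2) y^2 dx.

The Lagrangian is L = (1/2) (y')^2 − (49/2) y^2.
Compute ∂L/∂y = -49y, ∂L/∂y' = y'.
The Euler-Lagrange equation d/dx(∂L/∂y') − ∂L/∂y = 0 reduces to
    y'' + 49 y = 0.
Its general solution is
    y(x) = A sin(7x) + B cos(7x),
with A, B fixed by the endpoint conditions.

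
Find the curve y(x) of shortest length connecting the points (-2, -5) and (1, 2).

Arc-length functional: J[y] = ∫ sqrt(1 + (y')^2) dx.
Lagrangian L = sqrt(1 + (y')^2) has no explicit y dependence, so ∂L/∂y = 0 and the Euler-Lagrange equation gives
    d/dx( y' / sqrt(1 + (y')^2) ) = 0  ⇒  y' / sqrt(1 + (y')^2) = const.
Hence y' is constant, so y(x) is affine.
Fitting the endpoints (-2, -5) and (1, 2):
    slope m = (2 − (-5)) / (1 − (-2)) = 7/3,
    intercept c = (-5) − m·(-2) = -1/3.
Extremal: y(x) = (7/3) x - 1/3.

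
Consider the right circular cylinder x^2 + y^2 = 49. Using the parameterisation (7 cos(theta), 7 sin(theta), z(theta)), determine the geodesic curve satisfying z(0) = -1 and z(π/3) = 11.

Parameterise the cylinder of radius R = 7 as
    r(θ) = (7 cos θ, 7 sin θ, z(θ)).
The arc-length element is
    ds = sqrt(49 + (dz/dθ)^2) dθ,
so the Lagrangian is L = sqrt(49 + z'^2).
L depends on z' only, not on z or θ, so ∂L/∂z = 0 and
    ∂L/∂z' = z' / sqrt(49 + z'^2).
The Euler-Lagrange equation gives
    d/dθ( z' / sqrt(49 + z'^2) ) = 0,
so z' is constant. Integrating once:
    z(θ) = a θ + b,
a helix on the cylinder (a straight line when the cylinder is unrolled). The constants a, b are determined by the endpoint conditions.
With endpoint conditions z(0) = -1 and z(π/3) = 11: from z(0) = b we get b = -1, and a·π/3 + -1 = 11 gives a = 36/π, so
    z(θ) = (36/π) θ − 1.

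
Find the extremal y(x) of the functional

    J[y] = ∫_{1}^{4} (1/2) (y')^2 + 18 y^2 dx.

The Lagrangian is L = (1/2) (y')^2 + 18 y^2.
Compute ∂L/∂y = 36y, ∂L/∂y' = y'.
The Euler-Lagrange equation d/dx(∂L/∂y') − ∂L/∂y = 0 reduces to
    y'' − 36 y = 0.
Its general solution is
    y(x) = A e^(6x) + B e^(−6x),
with A, B fixed by the endpoint conditions.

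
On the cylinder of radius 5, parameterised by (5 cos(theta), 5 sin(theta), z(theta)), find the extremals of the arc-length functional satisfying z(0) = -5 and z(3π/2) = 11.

Parameterise the cylinder of radius R = 5 as
    r(θ) = (5 cos θ, 5 sin θ, z(θ)).
The arc-length element is
    ds = sqrt(25 + (dz/dθ)^2) dθ,
so the Lagrangian is L = sqrt(25 + z'^2).
L depends on z' only, not on z or θ, so ∂L/∂z = 0 and
    ∂L/∂z' = z' / sqrt(25 + z'^2).
The Euler-Lagrange equation gives
    d/dθ( z' / sqrt(25 + z'^2) ) = 0,
so z' is constant. Integrating once:
    z(θ) = a θ + b,
a helix on the cylinder (a straight line when the cylinder is unrolled). The constants a, b are determined by the endpoint conditions.
With endpoint conditions z(0) = -5 and z(3π/2) = 11: from z(0) = b we get b = -5, and a·3π/2 + -5 = 11 gives a = 32/(3π), so
    z(θ) = (32/(3π)) θ − 5.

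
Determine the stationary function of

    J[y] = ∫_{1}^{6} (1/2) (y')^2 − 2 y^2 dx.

The Lagrangian is L = (1/2) (y')^2 − 2 y^2.
Compute ∂L/∂y = -4y, ∂L/∂y' = y'.
The Euler-Lagrange equation d/dx(∂L/∂y') − ∂L/∂y = 0 reduces to
    y'' + 4 y = 0.
Its general solution is
    y(x) = A sin(2x) + B cos(2x),
with A, B fixed by the endpoint conditions.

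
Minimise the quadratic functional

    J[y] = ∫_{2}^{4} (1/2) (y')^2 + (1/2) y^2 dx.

The Lagrangian is L = (1/2) (y')^2 + (1/2) y^2.
Compute ∂L/∂y = y, ∂L/∂y' = y'.
The Euler-Lagrange equation d/dx(∂L/∂y') − ∂L/∂y = 0 reduces to
    y'' − y = 0.
Its general solution is
    y(x) = A e^x + B e^(−x),
with A, B fixed by the endpoint conditions.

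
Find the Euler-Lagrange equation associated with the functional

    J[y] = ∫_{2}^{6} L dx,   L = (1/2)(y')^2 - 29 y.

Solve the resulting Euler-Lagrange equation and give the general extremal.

The Lagrangian is L = (1/2)(y')^2 - 29 y.
∂L/∂y = -29.
∂L/∂y' = y'.
The Euler-Lagrange equation d/dx(∂L/∂y') − ∂L/∂y = 0 becomes:
    y'' + 29 = 0
General solution: y(x) = -(29/2) x^2 + A x + B, where A and B are arbitrary constants fixed by the endpoint conditions.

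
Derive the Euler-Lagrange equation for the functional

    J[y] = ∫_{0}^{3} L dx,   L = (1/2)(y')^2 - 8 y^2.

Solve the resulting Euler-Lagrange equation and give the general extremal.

The Lagrangian is L = (1/2)(y')^2 - 8 y^2.
∂L/∂y = -16y.
∂L/∂y' = y'.
The Euler-Lagrange equation d/dx(∂L/∂y') − ∂L/∂y = 0 becomes:
    y'' + 16 y = 0
General solution: y(x) = A sin(4x) + B cos(4x), where A and B are arbitrary constants fixed by the endpoint conditions.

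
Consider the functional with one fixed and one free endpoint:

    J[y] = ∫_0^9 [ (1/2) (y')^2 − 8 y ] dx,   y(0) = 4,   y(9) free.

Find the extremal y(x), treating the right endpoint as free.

The Lagrangian L = (1/2) (y')^2 − 8 y gives
    ∂L/∂y = −8,   ∂L/∂y' = y'.
Euler-Lagrange: d/dx(y') − (−8) = 0, i.e. y'' + 8 = 0, so
    y(x) = −(8/2) x^2 + C1 x + C2.
Fixed left endpoint y(0) = 4 ⇒ C2 = 4.
The right endpoint x = 9 is free, so the natural (transversality) condition is ∂L/∂y' |_{x=9} = 0, i.e. y'(9) = 0.
Compute y'(x) = −8 x + C1, so y'(9) = −72 + C1 = 0 ⇒ C1 = 72.
Therefore the extremal is
    y(x) = −4 x^2 + 72 x + 4.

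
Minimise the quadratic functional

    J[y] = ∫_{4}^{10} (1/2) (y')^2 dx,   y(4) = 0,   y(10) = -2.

The Lagrangian is L = (1/2) (y')^2.
Compute ∂L/∂y = 0, ∂L/∂y' = y'.
The Euler-Lagrange equation d/dx(∂L/∂y') − ∂L/∂y = 0 reduces to
    y'' = 0.
Its general solution is
    y(x) = A x + B,
with A, B fixed by the endpoint conditions.
Applying the endpoint conditions y(4) = 0 and y(10) = -2: solve A·4 + B = 0 and A·10 + B = -2. Subtracting gives A(10 − 4) = -2 − 0, so A = -1/3, and B = 0 − A·4 = 4/3. Therefore
    y(x) = (-1/3) x + 4/3.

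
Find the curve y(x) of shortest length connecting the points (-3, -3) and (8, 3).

Arc-length functional: J[y] = ∫ sqrt(1 + (y')^2) dx.
Lagrangian L = sqrt(1 + (y')^2) has no explicit y dependence, so ∂L/∂y = 0 and the Euler-Lagrange equation gives
    d/dx( y' / sqrt(1 + (y')^2) ) = 0  ⇒  y' / sqrt(1 + (y')^2) = const.
Hence y' is constant, so y(x) is affine.
Fitting the endpoints (-3, -3) and (8, 3):
    slope m = (3 − (-3)) / (8 − (-3)) = 6/11,
    intercept c = (-3) − m·(-3) = -15/11.
Extremal: y(x) = (6/11) x - 15/11.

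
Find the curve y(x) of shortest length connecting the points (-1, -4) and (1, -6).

Arc-length functional: J[y] = ∫ sqrt(1 + (y')^2) dx.
Lagrangian L = sqrt(1 + (y')^2) has no explicit y dependence, so ∂L/∂y = 0 and the Euler-Lagrange equation gives
    d/dx( y' / sqrt(1 + (y')^2) ) = 0  ⇒  y' / sqrt(1 + (y')^2) = const.
Hence y' is constant, so y(x) is affine.
Fitting the endpoints (-1, -4) and (1, -6):
    slope m = ((-6) − (-4)) / (1 − (-1)) = -1,
    intercept c = (-4) − m·(-1) = -5.
Extremal: y(x) = -x - 5.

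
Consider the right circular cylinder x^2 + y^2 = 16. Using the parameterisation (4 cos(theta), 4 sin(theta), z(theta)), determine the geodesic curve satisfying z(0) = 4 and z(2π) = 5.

Parameterise the cylinder of radius R = 4 as
    r(θ) = (4 cos θ, 4 sin θ, z(θ)).
The arc-length element is
    ds = sqrt(16 + (dz/dθ)^2) dθ,
so the Lagrangian is L = sqrt(16 + z'^2).
L depends on z' only, not on z or θ, so ∂L/∂z = 0 and
    ∂L/∂z' = z' / sqrt(16 + z'^2).
The Euler-Lagrange equation gives
    d/dθ( z' / sqrt(16 + z'^2) ) = 0,
so z' is constant. Integrating once:
    z(θ) = a θ + b,
a helix on the cylinder (a straight line when the cylinder is unrolled). The constants a, b are determined by the endpoint conditions.
With endpoint conditions z(0) = 4 and z(2π) = 5: from z(0) = b we get b = 4, and a·2π + 4 = 5 gives a = 1/(2π), so
    z(θ) = (1/(2π)) θ + 4.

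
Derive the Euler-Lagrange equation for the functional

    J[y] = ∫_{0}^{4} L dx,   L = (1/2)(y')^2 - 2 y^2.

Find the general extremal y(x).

The Lagrangian is L = (1/2)(y')^2 - 2 y^2.
∂L/∂y = -4y.
∂L/∂y' = y'.
The Euler-Lagrange equation d/dx(∂L/∂y') − ∂L/∂y = 0 becomes:
    y'' + 4 y = 0
General solution: y(x) = A sin(2x) + B cos(2x), where A and B are arbitrary constants fixed by the endpoint conditions.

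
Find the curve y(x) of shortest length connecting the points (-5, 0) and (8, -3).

Arc-length functional: J[y] = ∫ sqrt(1 + (y')^2) dx.
Lagrangian L = sqrt(1 + (y')^2) has no explicit y dependence, so ∂L/∂y = 0 and the Euler-Lagrange equation gives
    d/dx( y' / sqrt(1 + (y')^2) ) = 0  ⇒  y' / sqrt(1 + (y')^2) = const.
Hence y' is constant, so y(x) is affine.
Fitting the endpoints (-5, 0) and (8, -3):
    slope m = ((-3) − 0) / (8 − (-5)) = -3/13,
    intercept c = 0 − m·(-5) = -15/13.
Extremal: y(x) = (-3/13) x - 15/13.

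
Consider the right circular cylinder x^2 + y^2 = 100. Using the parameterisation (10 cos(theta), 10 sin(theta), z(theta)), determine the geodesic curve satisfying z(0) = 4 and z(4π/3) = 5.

Parameterise the cylinder of radius R = 10 as
    r(θ) = (10 cos θ, 10 sin θ, z(θ)).
The arc-length element is
    ds = sqrt(100 + (dz/dθ)^2) dθ,
so the Lagrangian is L = sqrt(100 + z'^2).
L depends on z' only, not on z or θ, so ∂L/∂z = 0 and
    ∂L/∂z' = z' / sqrt(100 + z'^2).
The Euler-Lagrange equation gives
    d/dθ( z' / sqrt(100 + z'^2) ) = 0,
so z' is constant. Integrating once:
    z(θ) = a θ + b,
a helix on the cylinder (a straight line when the cylinder is unrolled). The constants a, b are determined by the endpoint conditions.
With endpoint conditions z(0) = 4 and z(4π/3) = 5: from z(0) = b we get b = 4, and a·4π/3 + 4 = 5 gives a = 3/(4π), so
    z(θ) = (3/(4π)) θ + 4.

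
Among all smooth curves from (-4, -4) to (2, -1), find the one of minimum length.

Arc-length functional: J[y] = ∫ sqrt(1 + (y')^2) dx.
Lagrangian L = sqrt(1 + (y')^2) has no explicit y dependence, so ∂L/∂y = 0 and the Euler-Lagrange equation gives
    d/dx( y' / sqrt(1 + (y')^2) ) = 0  ⇒  y' / sqrt(1 + (y')^2) = const.
Hence y' is constant, so y(x) is affine.
Fitting the endpoints (-4, -4) and (2, -1):
    slope m = ((-1) − (-4)) / (2 − (-4)) = 1/2,
    intercept c = (-4) − m·(-4) = -2.
Extremal: y(x) = (1/2) x - 2.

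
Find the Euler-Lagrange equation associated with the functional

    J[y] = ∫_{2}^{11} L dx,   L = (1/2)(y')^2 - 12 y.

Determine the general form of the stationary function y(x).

The Lagrangian is L = (1/2)(y')^2 - 12 y.
∂L/∂y = -12.
∂L/∂y' = y'.
The Euler-Lagrange equation d/dx(∂L/∂y') − ∂L/∂y = 0 becomes:
    y'' + 12 = 0
General solution: y(x) = -6 x^2 + A x + B, where A and B are arbitrary constants fixed by the endpoint conditions.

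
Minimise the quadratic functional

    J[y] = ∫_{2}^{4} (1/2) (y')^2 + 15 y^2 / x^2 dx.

The Lagrangian is L = (1/2) (y')^2 + 15 y^2 / x^2.
Compute ∂L/∂y = 30y/x^2, ∂L/∂y' = y'.
The Euler-Lagrange equation d/dx(∂L/∂y') − ∂L/∂y = 0 reduces to
    y'' − 30/x^2 · y = 0  (x > 0).
Its general solution is
    y(x) = A x^6 + B x^(-5),
with A, B fixed by the endpoint conditions.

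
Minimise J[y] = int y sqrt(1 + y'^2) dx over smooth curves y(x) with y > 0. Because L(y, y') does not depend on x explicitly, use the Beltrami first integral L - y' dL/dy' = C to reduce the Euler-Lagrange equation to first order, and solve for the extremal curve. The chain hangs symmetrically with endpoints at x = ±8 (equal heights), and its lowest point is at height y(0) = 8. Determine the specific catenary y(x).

The Lagrangian L(y, y') = y sqrt(1 + y'^2) has no explicit x dependence, so the Beltrami identity applies:
    L − y' ∂L/∂y' = C.
Compute ∂L/∂y' = y · y' / sqrt(1 + y'^2). Then
    L − y' ∂L/∂y'
    = y sqrt(1 + y'^2) − y · y'^2 / sqrt(1 + y'^2)
    = y (1 + y'^2 − y'^2) / sqrt(1 + y'^2)
    = y / sqrt(1 + y'^2) = C.
Squaring gives y^2 = C^2 (1 + y'^2), i.e.
    y'^2 = y^2 / C^2 − 1.
Separating variables,
    dy / sqrt(y^2 − C^2) = dx / C,
and integrating gives arccosh(y / C) = (x − a)/C, so
    y(x) = C cosh((x − a)/C),
the catenary. The constants C and a are fixed by the two endpoint conditions (and, for the hanging-chain problem, the length constraint selects C).
Now fit the given data. The endpoints x = ±8 are symmetric at equal height, so the catenary is even about its minimum: a = 0 and y(x) = C cosh(x/C). The lowest point is y(0) = C cosh(0) = C, and we are told y(0) = 8, so C = 8. Therefore
    y(x) = 8 cosh(x/8),
and at the endpoints
    y(±8) = 8 cosh(8/8).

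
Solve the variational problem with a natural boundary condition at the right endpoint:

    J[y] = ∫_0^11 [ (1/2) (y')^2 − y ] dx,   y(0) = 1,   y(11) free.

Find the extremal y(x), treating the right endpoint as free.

The Lagrangian L = (1/2) (y')^2 − y gives
    ∂L/∂y = −1,   ∂L/∂y' = y'.
Euler-Lagrange: d/dx(y') − (−1) = 0, i.e. y'' + 1 = 0, so
    y(x) = −(1/2) x^2 + C1 x + C2.
Fixed left endpoint y(0) = 1 ⇒ C2 = 1.
The right endpoint x = 11 is free, so the natural (transversality) condition is ∂L/∂y' |_{x=11} = 0, i.e. y'(11) = 0.
Compute y'(x) = −1 x + C1, so y'(11) = −11 + C1 = 0 ⇒ C1 = 11.
Therefore the extremal is
    y(x) = −x^2/2 + 11 x + 1.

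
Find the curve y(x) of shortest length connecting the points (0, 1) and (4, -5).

Arc-length functional: J[y] = ∫ sqrt(1 + (y')^2) dx.
Lagrangian L = sqrt(1 + (y')^2) has no explicit y dependence, so ∂L/∂y = 0 and the Euler-Lagrange equation gives
    d/dx( y' / sqrt(1 + (y')^2) ) = 0  ⇒  y' / sqrt(1 + (y')^2) = const.
Hence y' is constant, so y(x) is affine.
Fitting the endpoints (0, 1) and (4, -5):
    slope m = ((-5) − 1) / (4 − 0) = -3/2,
    intercept c = 1 − m·0 = 1.
Extremal: y(x) = (-3/2) x + 1.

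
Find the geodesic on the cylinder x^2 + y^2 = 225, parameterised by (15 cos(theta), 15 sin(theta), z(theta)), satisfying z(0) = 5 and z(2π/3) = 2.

Parameterise the cylinder of radius R = 15 as
    r(θ) = (15 cos θ, 15 sin θ, z(θ)).
The arc-length element is
    ds = sqrt(225 + (dz/dθ)^2) dθ,
so the Lagrangian is L = sqrt(225 + z'^2).
L depends on z' only, not on z or θ, so ∂L/∂z = 0 and
    ∂L/∂z' = z' / sqrt(225 + z'^2).
The Euler-Lagrange equation gives
    d/dθ( z' / sqrt(225 + z'^2) ) = 0,
so z' is constant. Integrating once:
    z(θ) = a θ + b,
a helix on the cylinder (a straight line when the cylinder is unrolled). The constants a, b are determined by the endpoint conditions.
With endpoint conditions z(0) = 5 and z(2π/3) = 2: from z(0) = b we get b = 5, and a·2π/3 + 5 = 2 gives a = -9/(2π), so
    z(θ) = (-9/(2π)) θ + 5.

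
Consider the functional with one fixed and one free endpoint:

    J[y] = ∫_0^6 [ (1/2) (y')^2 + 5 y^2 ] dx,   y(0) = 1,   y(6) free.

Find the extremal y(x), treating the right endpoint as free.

The Lagrangian L = (1/2) (y')^2 + 5 y^2 gives
    ∂L/∂y = 10 y,   ∂L/∂y' = y'.
Euler-Lagrange: y'' − 10 y = 0.
With k = sqrt(10), the general solution is
    y(x) = A cosh(sqrt(10) x) + B sinh(sqrt(10) x).
Fixed left endpoint y(0) = 1 ⇒ A = 1.
The right endpoint x = 6 is free, so the natural (transversality) condition is ∂L/∂y' |_{x=6} = 0, i.e. y'(6) = 0.
Compute y'(x) = A k sinh(k x) + B k cosh(k x), so
    y'(6) = A k sinh(k·6) + B k cosh(k·6) = 0
    ⇒ B = −A tanh(k·6) = − tanh(sqrt(10)·6).
Therefore the extremal is
    y(x) = cosh(sqrt(10) x) − tanh(sqrt(10)·6) sinh(sqrt(10) x).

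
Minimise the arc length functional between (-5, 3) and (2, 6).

Arc-length functional: J[y] = ∫ sqrt(1 + (y')^2) dx.
Lagrangian L = sqrt(1 + (y')^2) has no explicit y dependence, so ∂L/∂y = 0 and the Euler-Lagrange equation gives
    d/dx( y' / sqrt(1 + (y')^2) ) = 0  ⇒  y' / sqrt(1 + (y')^2) = const.
Hence y' is constant, so y(x) is affine.
Fitting the endpoints (-5, 3) and (2, 6):
    slope m = (6 − 3) / (2 − (-5)) = 3/7,
    intercept c = 3 − m·(-5) = 36/7.
Extremal: y(x) = (3/7) x + 36/7.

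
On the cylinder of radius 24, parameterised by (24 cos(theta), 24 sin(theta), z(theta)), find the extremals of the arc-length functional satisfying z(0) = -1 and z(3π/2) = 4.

Parameterise the cylinder of radius R = 24 as
    r(θ) = (24 cos θ, 24 sin θ, z(θ)).
The arc-length element is
    ds = sqrt(576 + (dz/dθ)^2) dθ,
so the Lagrangian is L = sqrt(576 + z'^2).
L depends on z' only, not on z or θ, so ∂L/∂z = 0 and
    ∂L/∂z' = z' / sqrt(576 + z'^2).
The Euler-Lagrange equation gives
    d/dθ( z' / sqrt(576 + z'^2) ) = 0,
so z' is constant. Integrating once:
    z(θ) = a θ + b,
a helix on the cylinder (a straight line when the cylinder is unrolled). The constants a, b are determined by the endpoint conditions.
With endpoint conditions z(0) = -1 and z(3π/2) = 4: from z(0) = b we get b = -1, and a·3π/2 + -1 = 4 gives a = 10/(3π), so
    z(θ) = (10/(3π)) θ − 1.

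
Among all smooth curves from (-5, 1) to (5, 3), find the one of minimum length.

Arc-length functional: J[y] = ∫ sqrt(1 + (y')^2) dx.
Lagrangian L = sqrt(1 + (y')^2) has no explicit y dependence, so ∂L/∂y = 0 and the Euler-Lagrange equation gives
    d/dx( y' / sqrt(1 + (y')^2) ) = 0  ⇒  y' / sqrt(1 + (y')^2) = const.
Hence y' is constant, so y(x) is affine.
Fitting the endpoints (-5, 1) and (5, 3):
    slope m = (3 − 1) / (5 − (-5)) = 1/5,
    intercept c = 1 − m·(-5) = 2.
Extremal: y(x) = (1/5) x + 2.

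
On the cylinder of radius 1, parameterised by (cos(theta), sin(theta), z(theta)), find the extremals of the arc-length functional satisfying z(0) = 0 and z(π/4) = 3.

Parameterise the cylinder of radius R = 1 as
    r(θ) = (cos θ, sin θ, z(θ)).
The arc-length element is
    ds = sqrt(1 + (dz/dθ)^2) dθ,
so the Lagrangian is L = sqrt(1 + z'^2).
L depends on z' only, not on z or θ, so ∂L/∂z = 0 and
    ∂L/∂z' = z' / sqrt(1 + z'^2).
The Euler-Lagrange equation gives
    d/dθ( z' / sqrt(1 + z'^2) ) = 0,
so z' is constant. Integrating once:
    z(θ) = a θ + b,
a helix on the cylinder (a straight line when the cylinder is unrolled). The constants a, b are determined by the endpoint conditions.
With endpoint conditions z(0) = 0 and z(π/4) = 3: from z(0) = b we get b = 0, and a·π/4 + 0 = 3 gives a = 12/π, so
    z(θ) = (12/π) θ.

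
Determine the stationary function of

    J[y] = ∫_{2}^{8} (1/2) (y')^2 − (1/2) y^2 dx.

The Lagrangian is L = (1/2) (y')^2 − (1/2) y^2.
Compute ∂L/∂y = -y, ∂L/∂y' = y'.
The Euler-Lagrange equation d/dx(∂L/∂y') − ∂L/∂y = 0 reduces to
    y'' + y = 0.
Its general solution is
    y(x) = A sin(x) + B cos(x),
with A, B fixed by the endpoint conditions.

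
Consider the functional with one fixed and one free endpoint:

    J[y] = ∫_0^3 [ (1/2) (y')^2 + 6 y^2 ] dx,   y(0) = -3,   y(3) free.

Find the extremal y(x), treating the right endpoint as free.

The Lagrangian L = (1/2) (y')^2 + 6 y^2 gives
    ∂L/∂y = 12 y,   ∂L/∂y' = y'.
Euler-Lagrange: y'' − 12 y = 0.
With k = sqrt(12), the general solution is
    y(x) = A cosh(sqrt(12) x) + B sinh(sqrt(12) x).
Fixed left endpoint y(0) = -3 ⇒ A = -3.
The right endpoint x = 3 is free, so the natural (transversality) condition is ∂L/∂y' |_{x=3} = 0, i.e. y'(3) = 0.
Compute y'(x) = A k sinh(k x) + B k cosh(k x), so
    y'(3) = A k sinh(k·3) + B k cosh(k·3) = 0
    ⇒ B = −A tanh(k·3) = 3 tanh(sqrt(12)·3).
Therefore the extremal is
    y(x) = −3 cosh(sqrt(12) x) + 3 tanh(sqrt(12)·3) sinh(sqrt(12) x).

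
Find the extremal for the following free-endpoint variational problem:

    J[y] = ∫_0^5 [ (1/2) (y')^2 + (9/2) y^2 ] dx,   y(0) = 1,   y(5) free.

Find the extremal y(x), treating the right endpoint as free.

The Lagrangian L = (1/2) (y')^2 + (9/2) y^2 gives
    ∂L/∂y = 9 y,   ∂L/∂y' = y'.
Euler-Lagrange: y'' − 9 y = 0.
With k = 3, the general solution is
    y(x) = A cosh(3 x) + B sinh(3 x).
Fixed left endpoint y(0) = 1 ⇒ A = 1.
The right endpoint x = 5 is free, so the natural (transversality) condition is ∂L/∂y' |_{x=5} = 0, i.e. y'(5) = 0.
Compute y'(x) = A k sinh(k x) + B k cosh(k x), so
    y'(5) = A k sinh(k·5) + B k cosh(k·5) = 0
    ⇒ B = −A tanh(k·5) = − tanh(3·5).
Therefore the extremal is
    y(x) = cosh(3 x) − tanh(3·5) sinh(3 x).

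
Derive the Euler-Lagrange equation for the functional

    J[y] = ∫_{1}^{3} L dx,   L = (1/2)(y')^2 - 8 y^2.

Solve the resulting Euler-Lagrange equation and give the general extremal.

The Lagrangian is L = (1/2)(y')^2 - 8 y^2.
∂L/∂y = -16y.
∂L/∂y' = y'.
The Euler-Lagrange equation d/dx(∂L/∂y') − ∂L/∂y = 0 becomes:
    y'' + 16 y = 0
General solution: y(x) = A sin(4x) + B cos(4x), where A and B are arbitrary constants fixed by the endpoint conditions.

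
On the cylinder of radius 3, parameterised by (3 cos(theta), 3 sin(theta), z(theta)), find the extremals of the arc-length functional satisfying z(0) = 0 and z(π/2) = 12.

Parameterise the cylinder of radius R = 3 as
    r(θ) = (3 cos θ, 3 sin θ, z(θ)).
The arc-length element is
    ds = sqrt(9 + (dz/dθ)^2) dθ,
so the Lagrangian is L = sqrt(9 + z'^2).
L depends on z' only, not on z or θ, so ∂L/∂z = 0 and
    ∂L/∂z' = z' / sqrt(9 + z'^2).
The Euler-Lagrange equation gives
    d/dθ( z' / sqrt(9 + z'^2) ) = 0,
so z' is constant. Integrating once:
    z(θ) = a θ + b,
a helix on the cylinder (a straight line when the cylinder is unrolled). The constants a, b are determined by the endpoint conditions.
With endpoint conditions z(0) = 0 and z(π/2) = 12: from z(0) = b we get b = 0, and a·π/2 + 0 = 12 gives a = 24/π, so
    z(θ) = (24/π) θ.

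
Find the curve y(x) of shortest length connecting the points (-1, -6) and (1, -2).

Arc-length functional: J[y] = ∫ sqrt(1 + (y')^2) dx.
Lagrangian L = sqrt(1 + (y')^2) has no explicit y dependence, so ∂L/∂y = 0 and the Euler-Lagrange equation gives
    d/dx( y' / sqrt(1 + (y')^2) ) = 0  ⇒  y' / sqrt(1 + (y')^2) = const.
Hence y' is constant, so y(x) is affine.
Fitting the endpoints (-1, -6) and (1, -2):
    slope m = ((-2) − (-6)) / (1 − (-1)) = 2,
    intercept c = (-6) − m·(-1) = -4.
Extremal: y(x) = 2 x - 4.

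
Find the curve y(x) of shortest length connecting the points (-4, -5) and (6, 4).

Arc-length functional: J[y] = ∫ sqrt(1 + (y')^2) dx.
Lagrangian L = sqrt(1 + (y')^2) has no explicit y dependence, so ∂L/∂y = 0 and the Euler-Lagrange equation gives
    d/dx( y' / sqrt(1 + (y')^2) ) = 0  ⇒  y' / sqrt(1 + (y')^2) = const.
Hence y' is constant, so y(x) is affine.
Fitting the endpoints (-4, -5) and (6, 4):
    slope m = (4 − (-5)) / (6 − (-4)) = 9/10,
    intercept c = (-5) − m·(-4) = -7/5.
Extremal: y(x) = (9/10) x - 7/5.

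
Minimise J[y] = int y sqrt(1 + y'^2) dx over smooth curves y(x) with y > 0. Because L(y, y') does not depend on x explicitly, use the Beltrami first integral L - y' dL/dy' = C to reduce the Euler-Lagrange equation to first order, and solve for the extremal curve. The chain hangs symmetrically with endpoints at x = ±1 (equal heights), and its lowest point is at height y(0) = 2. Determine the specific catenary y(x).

The Lagrangian L(y, y') = y sqrt(1 + y'^2) has no explicit x dependence, so the Beltrami identity applies:
    L − y' ∂L/∂y' = C.
Compute ∂L/∂y' = y · y' / sqrt(1 + y'^2). Then
    L − y' ∂L/∂y'
    = y sqrt(1 + y'^2) − y · y'^2 / sqrt(1 + y'^2)
    = y (1 + y'^2 − y'^2) / sqrt(1 + y'^2)
    = y / sqrt(1 + y'^2) = C.
Squaring gives y^2 = C^2 (1 + y'^2), i.e.
    y'^2 = y^2 / C^2 − 1.
Separating variables,
    dy / sqrt(y^2 − C^2) = dx / C,
and integrating gives arccosh(y / C) = (x − a)/C, so
    y(x) = C cosh((x − a)/C),
the catenary. The constants C and a are fixed by the two endpoint conditions (and, for the hanging-chain problem, the length constraint selects C).
Now fit the given data. The endpoints x = ±1 are symmetric at equal height, so the catenary is even about its minimum: a = 0 and y(x) = C cosh(x/C). The lowest point is y(0) = C cosh(0) = C, and we are told y(0) = 2, so C = 2. Therefore
    y(x) = 2 cosh(x/2),
and at the endpoints
    y(±1) = 2 cosh(1/2).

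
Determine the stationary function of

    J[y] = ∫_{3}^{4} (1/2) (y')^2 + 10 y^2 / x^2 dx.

The Lagrangian is L = (1/2) (y')^2 + 10 y^2 / x^2.
Compute ∂L/∂y = 20y/x^2, ∂L/∂y' = y'.
The Euler-Lagrange equation d/dx(∂L/∂y') − ∂L/∂y = 0 reduces to
    y'' − 20/x^2 · y = 0  (x > 0).
Its general solution is
    y(x) = A x^5 + B x^(-4),
with A, B fixed by the endpoint conditions.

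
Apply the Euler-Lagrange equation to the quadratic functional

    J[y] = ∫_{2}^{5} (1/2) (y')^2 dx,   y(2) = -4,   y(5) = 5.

The Lagrangian is L = (1/2) (y')^2.
Compute ∂L/∂y = 0, ∂L/∂y' = y'.
The Euler-Lagrange equation d/dx(∂L/∂y') − ∂L/∂y = 0 reduces to
    y'' = 0.
Its general solution is
    y(x) = A x + B,
with A, B fixed by the endpoint conditions.
Applying the endpoint conditions y(2) = -4 and y(5) = 5: solve A·2 + B = -4 and A·5 + B = 5. Subtracting gives A(5 − 2) = 5 − -4, so A = 3, and B = -4 − A·2 = -10. Therefore
    y(x) = 3 x - 10.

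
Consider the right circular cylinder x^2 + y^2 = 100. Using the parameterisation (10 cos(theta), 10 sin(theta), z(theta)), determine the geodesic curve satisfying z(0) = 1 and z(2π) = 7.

Parameterise the cylinder of radius R = 10 as
    r(θ) = (10 cos θ, 10 sin θ, z(θ)).
The arc-length element is
    ds = sqrt(100 + (dz/dθ)^2) dθ,
so the Lagrangian is L = sqrt(100 + z'^2).
L depends on z' only, not on z or θ, so ∂L/∂z = 0 and
    ∂L/∂z' = z' / sqrt(100 + z'^2).
The Euler-Lagrange equation gives
    d/dθ( z' / sqrt(100 + z'^2) ) = 0,
so z' is constant. Integrating once:
    z(θ) = a θ + b,
a helix on the cylinder (a straight line when the cylinder is unrolled). The constants a, b are determined by the endpoint conditions.
With endpoint conditions z(0) = 1 and z(2π) = 7: from z(0) = b we get b = 1, and a·2π + 1 = 7 gives a = 3/π, so
    z(θ) = (3/π) θ + 1.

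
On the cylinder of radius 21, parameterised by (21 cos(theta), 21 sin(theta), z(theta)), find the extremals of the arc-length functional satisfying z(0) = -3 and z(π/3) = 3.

Parameterise the cylinder of radius R = 21 as
    r(θ) = (21 cos θ, 21 sin θ, z(θ)).
The arc-length element is
    ds = sqrt(441 + (dz/dθ)^2) dθ,
so the Lagrangian is L = sqrt(441 + z'^2).
L depends on z' only, not on z or θ, so ∂L/∂z = 0 and
    ∂L/∂z' = z' / sqrt(441 + z'^2).
The Euler-Lagrange equation gives
    d/dθ( z' / sqrt(441 + z'^2) ) = 0,
so z' is constant. Integrating once:
    z(θ) = a θ + b,
a helix on the cylinder (a straight line when the cylinder is unrolled). The constants a, b are determined by the endpoint conditions.
With endpoint conditions z(0) = -3 and z(π/3) = 3: from z(0) = b we get b = -3, and a·π/3 + -3 = 3 gives a = 18/π, so
    z(θ) = (18/π) θ − 3.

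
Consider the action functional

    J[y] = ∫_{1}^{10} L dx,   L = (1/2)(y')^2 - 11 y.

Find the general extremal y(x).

The Lagrangian is L = (1/2)(y')^2 - 11 y.
∂L/∂y = -11.
∂L/∂y' = y'.
The Euler-Lagrange equation d/dx(∂L/∂y') − ∂L/∂y = 0 becomes:
    y'' + 11 = 0
General solution: y(x) = -(11/2) x^2 + A x + B, where A and B are arbitrary constants fixed by the endpoint conditions.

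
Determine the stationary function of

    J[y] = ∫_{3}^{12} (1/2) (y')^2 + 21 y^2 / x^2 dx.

The Lagrangian is L = (1/2) (y')^2 + 21 y^2 / x^2.
Compute ∂L/∂y = 42y/x^2, ∂L/∂y' = y'.
The Euler-Lagrange equation d/dx(∂L/∂y') − ∂L/∂y = 0 reduces to
    y'' − 42/x^2 · y = 0  (x > 0).
Its general solution is
    y(x) = A x^7 + B x^(-6),
with A, B fixed by the endpoint conditions.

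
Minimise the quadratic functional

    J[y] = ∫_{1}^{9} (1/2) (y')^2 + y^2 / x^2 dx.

The Lagrangian is L = (1/2) (y')^2 + y^2 / x^2.
Compute ∂L/∂y = 2y/x^2, ∂L/∂y' = y'.
The Euler-Lagrange equation d/dx(∂L/∂y') − ∂L/∂y = 0 reduces to
    y'' − 2/x^2 · y = 0  (x > 0).
Its general solution is
    y(x) = A x^2 + B / x,
with A, B fixed by the endpoint conditions.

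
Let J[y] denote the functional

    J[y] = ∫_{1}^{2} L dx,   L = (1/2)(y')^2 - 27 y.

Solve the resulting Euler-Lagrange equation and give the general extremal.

The Lagrangian is L = (1/2)(y')^2 - 27 y.
∂L/∂y = -27.
∂L/∂y' = y'.
The Euler-Lagrange equation d/dx(∂L/∂y') − ∂L/∂y = 0 becomes:
    y'' + 27 = 0
General solution: y(x) = -(27/2) x^2 + A x + B, where A and B are arbitrary constants fixed by the endpoint conditions.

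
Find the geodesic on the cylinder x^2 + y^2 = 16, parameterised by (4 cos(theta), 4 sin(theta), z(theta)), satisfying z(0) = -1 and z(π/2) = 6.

Parameterise the cylinder of radius R = 4 as
    r(θ) = (4 cos θ, 4 sin θ, z(θ)).
The arc-length element is
    ds = sqrt(16 + (dz/dθ)^2) dθ,
so the Lagrangian is L = sqrt(16 + z'^2).
L depends on z' only, not on z or θ, so ∂L/∂z = 0 and
    ∂L/∂z' = z' / sqrt(16 + z'^2).
The Euler-Lagrange equation gives
    d/dθ( z' / sqrt(16 + z'^2) ) = 0,
so z' is constant. Integrating once:
    z(θ) = a θ + b,
a helix on the cylinder (a straight line when the cylinder is unrolled). The constants a, b are determined by the endpoint conditions.
With endpoint conditions z(0) = -1 and z(π/2) = 6: from z(0) = b we get b = -1, and a·π/2 + -1 = 6 gives a = 14/π, so
    z(θ) = (14/π) θ − 1.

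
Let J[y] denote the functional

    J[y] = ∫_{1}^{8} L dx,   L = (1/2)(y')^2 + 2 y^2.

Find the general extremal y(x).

The Lagrangian is L = (1/2)(y')^2 + 2 y^2.
∂L/∂y = 4y.
∂L/∂y' = y'.
The Euler-Lagrange equation d/dx(∂L/∂y') − ∂L/∂y = 0 becomes:
    y'' - 4 y = 0
General solution: y(x) = A e^(2x) + B e^(-2x), where A and B are arbitrary constants fixed by the endpoint conditions.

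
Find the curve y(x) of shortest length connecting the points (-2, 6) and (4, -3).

Arc-length functional: J[y] = ∫ sqrt(1 + (y')^2) dx.
Lagrangian L = sqrt(1 + (y')^2) has no explicit y dependence, so ∂L/∂y = 0 and the Euler-Lagrange equation gives
    d/dx( y' / sqrt(1 + (y')^2) ) = 0  ⇒  y' / sqrt(1 + (y')^2) = const.
Hence y' is constant, so y(x) is affine.
Fitting the endpoints (-2, 6) and (4, -3):
    slope m = ((-3) − 6) / (4 − (-2)) = -3/2,
    intercept c = 6 − m·(-2) = 3.
Extremal: y(x) = (-3/2) x + 3.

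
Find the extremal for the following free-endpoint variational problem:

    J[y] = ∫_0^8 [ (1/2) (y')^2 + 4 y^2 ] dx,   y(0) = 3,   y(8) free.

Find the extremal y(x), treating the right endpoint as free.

The Lagrangian L = (1/2) (y')^2 + 4 y^2 gives
    ∂L/∂y = 8 y,   ∂L/∂y' = y'.
Euler-Lagrange: y'' − 8 y = 0.
With k = sqrt(8), the general solution is
    y(x) = A cosh(sqrt(8) x) + B sinh(sqrt(8) x).
Fixed left endpoint y(0) = 3 ⇒ A = 3.
The right endpoint x = 8 is free, so the natural (transversality) condition is ∂L/∂y' |_{x=8} = 0, i.e. y'(8) = 0.
Compute y'(x) = A k sinh(k x) + B k cosh(k x), so
    y'(8) = A k sinh(k·8) + B k cosh(k·8) = 0
    ⇒ B = −A tanh(k·8) = − 3 tanh(sqrt(8)·8).
Therefore the extremal is
    y(x) = 3 cosh(sqrt(8) x) − 3 tanh(sqrt(8)·8) sinh(sqrt(8) x).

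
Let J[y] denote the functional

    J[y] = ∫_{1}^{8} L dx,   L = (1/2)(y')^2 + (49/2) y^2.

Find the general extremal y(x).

The Lagrangian is L = (1/2)(y')^2 + (49/2) y^2.
∂L/∂y = 49y.
∂L/∂y' = y'.
The Euler-Lagrange equation d/dx(∂L/∂y') − ∂L/∂y = 0 becomes:
    y'' - 49 y = 0
General solution: y(x) = A e^(7x) + B e^(-7x), where A and B are arbitrary constants fixed by the endpoint conditions.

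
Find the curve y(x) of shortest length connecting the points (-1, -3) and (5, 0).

Arc-length functional: J[y] = ∫ sqrt(1 + (y')^2) dx.
Lagrangian L = sqrt(1 + (y')^2) has no explicit y dependence, so ∂L/∂y = 0 and the Euler-Lagrange equation gives
    d/dx( y' / sqrt(1 + (y')^2) ) = 0  ⇒  y' / sqrt(1 + (y')^2) = const.
Hence y' is constant, so y(x) is affine.
Fitting the endpoints (-1, -3) and (5, 0):
    slope m = (0 − (-3)) / (5 − (-1)) = 1/2,
    intercept c = (-3) − m·(-1) = -5/2.
Extremal: y(x) = (1/2) x - 5/2.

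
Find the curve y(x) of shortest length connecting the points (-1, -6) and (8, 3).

Arc-length functional: J[y] = ∫ sqrt(1 + (y')^2) dx.
Lagrangian L = sqrt(1 + (y')^2) has no explicit y dependence, so ∂L/∂y = 0 and the Euler-Lagrange equation gives
    d/dx( y' / sqrt(1 + (y')^2) ) = 0  ⇒  y' / sqrt(1 + (y')^2) = const.
Hence y' is constant, so y(x) is affine.
Fitting the endpoints (-1, -6) and (8, 3):
    slope m = (3 − (-6)) / (8 − (-1)) = 1,
    intercept c = (-6) − m·(-1) = -5.
Extremal: y(x) = x - 5.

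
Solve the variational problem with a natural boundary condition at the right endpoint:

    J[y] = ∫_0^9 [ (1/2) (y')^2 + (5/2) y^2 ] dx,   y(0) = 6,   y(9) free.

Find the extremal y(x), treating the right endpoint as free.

The Lagrangian L = (1/2) (y')^2 + (5/2) y^2 gives
    ∂L/∂y = 5 y,   ∂L/∂y' = y'.
Euler-Lagrange: y'' − 5 y = 0.
With k = sqrt(5), the general solution is
    y(x) = A cosh(sqrt(5) x) + B sinh(sqrt(5) x).
Fixed left endpoint y(0) = 6 ⇒ A = 6.
The right endpoint x = 9 is free, so the natural (transversality) condition is ∂L/∂y' |_{x=9} = 0, i.e. y'(9) = 0.
Compute y'(x) = A k sinh(k x) + B k cosh(k x), so
    y'(9) = A k sinh(k·9) + B k cosh(k·9) = 0
    ⇒ B = −A tanh(k·9) = − 6 tanh(sqrt(5)·9).
Therefore the extremal is
    y(x) = 6 cosh(sqrt(5) x) − 6 tanh(sqrt(5)·9) sinh(sqrt(5) x).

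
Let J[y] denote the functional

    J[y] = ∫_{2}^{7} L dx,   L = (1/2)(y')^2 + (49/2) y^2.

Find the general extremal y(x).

The Lagrangian is L = (1/2)(y')^2 + (49/2) y^2.
∂L/∂y = 49y.
∂L/∂y' = y'.
The Euler-Lagrange equation d/dx(∂L/∂y') − ∂L/∂y = 0 becomes:
    y'' - 49 y = 0
General solution: y(x) = A e^(7x) + B e^(-7x), where A and B are arbitrary constants fixed by the endpoint conditions.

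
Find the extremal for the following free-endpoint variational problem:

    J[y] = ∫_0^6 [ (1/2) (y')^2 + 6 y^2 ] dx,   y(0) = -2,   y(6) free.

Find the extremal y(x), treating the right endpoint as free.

The Lagrangian L = (1/2) (y')^2 + 6 y^2 gives
    ∂L/∂y = 12 y,   ∂L/∂y' = y'.
Euler-Lagrange: y'' − 12 y = 0.
With k = sqrt(12), the general solution is
    y(x) = A cosh(sqrt(12) x) + B sinh(sqrt(12) x).
Fixed left endpoint y(0) = -2 ⇒ A = -2.
The right endpoint x = 6 is free, so the natural (transversality) condition is ∂L/∂y' |_{x=6} = 0, i.e. y'(6) = 0.
Compute y'(x) = A k sinh(k x) + B k cosh(k x), so
    y'(6) = A k sinh(k·6) + B k cosh(k·6) = 0
    ⇒ B = −A tanh(k·6) = 2 tanh(sqrt(12)·6).
Therefore the extremal is
    y(x) = −2 cosh(sqrt(12) x) + 2 tanh(sqrt(12)·6) sinh(sqrt(12) x).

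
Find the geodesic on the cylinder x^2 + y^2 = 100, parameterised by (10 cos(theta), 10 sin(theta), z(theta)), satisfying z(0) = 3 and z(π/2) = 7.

Parameterise the cylinder of radius R = 10 as
    r(θ) = (10 cos θ, 10 sin θ, z(θ)).
The arc-length element is
    ds = sqrt(100 + (dz/dθ)^2) dθ,
so the Lagrangian is L = sqrt(100 + z'^2).
L depends on z' only, not on z or θ, so ∂L/∂z = 0 and
    ∂L/∂z' = z' / sqrt(100 + z'^2).
The Euler-Lagrange equation gives
    d/dθ( z' / sqrt(100 + z'^2) ) = 0,
so z' is constant. Integrating once:
    z(θ) = a θ + b,
a helix on the cylinder (a straight line when the cylinder is unrolled). The constants a, b are determined by the endpoint conditions.
With endpoint conditions z(0) = 3 and z(π/2) = 7: from z(0) = b we get b = 3, and a·π/2 + 3 = 7 gives a = 8/π, so
    z(θ) = (8/π) θ + 3.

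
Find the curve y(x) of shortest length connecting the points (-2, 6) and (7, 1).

Arc-length functional: J[y] = ∫ sqrt(1 + (y')^2) dx.
Lagrangian L = sqrt(1 + (y')^2) has no explicit y dependence, so ∂L/∂y = 0 and the Euler-Lagrange equation gives
    d/dx( y' / sqrt(1 + (y')^2) ) = 0  ⇒  y' / sqrt(1 + (y')^2) = const.
Hence y' is constant, so y(x) is affine.
Fitting the endpoints (-2, 6) and (7, 1):
    slope m = (1 − 6) / (7 − (-2)) = -5/9,
    intercept c = 6 − m·(-2) = 44/9.
Extremal: y(x) = (-5/9) x + 44/9.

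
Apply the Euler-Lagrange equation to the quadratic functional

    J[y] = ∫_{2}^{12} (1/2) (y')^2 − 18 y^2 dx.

The Lagrangian is L = (1/2) (y')^2 − 18 y^2.
Compute ∂L/∂y = -36y, ∂L/∂y' = y'.
The Euler-Lagrange equation d/dx(∂L/∂y') − ∂L/∂y = 0 reduces to
    y'' + 36 y = 0.
Its general solution is
    y(x) = A sin(6x) + B cos(6x),
with A, B fixed by the endpoint conditions.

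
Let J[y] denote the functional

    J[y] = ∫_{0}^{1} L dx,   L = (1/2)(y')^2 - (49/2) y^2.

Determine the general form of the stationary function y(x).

The Lagrangian is L = (1/2)(y')^2 - (49/2) y^2.
∂L/∂y = -49y.
∂L/∂y' = y'.
The Euler-Lagrange equation d/dx(∂L/∂y') − ∂L/∂y = 0 becomes:
    y'' + 49 y = 0
General solution: y(x) = A sin(7x) + B cos(7x), where A and B are arbitrary constants fixed by the endpoint conditions.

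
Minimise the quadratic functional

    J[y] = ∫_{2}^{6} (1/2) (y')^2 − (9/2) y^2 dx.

The Lagrangian is L = (1/2) (y')^2 − (9/2) y^2.
Compute ∂L/∂y = -9y, ∂L/∂y' = y'.
The Euler-Lagrange equation d/dx(∂L/∂y') − ∂L/∂y = 0 reduces to
    y'' + 9 y = 0.
Its general solution is
    y(x) = A sin(3x) + B cos(3x),
with A, B fixed by the endpoint conditions.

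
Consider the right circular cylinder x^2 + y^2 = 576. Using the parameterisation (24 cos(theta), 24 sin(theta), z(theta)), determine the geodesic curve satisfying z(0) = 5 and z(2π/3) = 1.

Parameterise the cylinder of radius R = 24 as
    r(θ) = (24 cos θ, 24 sin θ, z(θ)).
The arc-length element is
    ds = sqrt(576 + (dz/dθ)^2) dθ,
so the Lagrangian is L = sqrt(576 + z'^2).
L depends on z' only, not on z or θ, so ∂L/∂z = 0 and
    ∂L/∂z' = z' / sqrt(576 + z'^2).
The Euler-Lagrange equation gives
    d/dθ( z' / sqrt(576 + z'^2) ) = 0,
so z' is constant. Integrating once:
    z(θ) = a θ + b,
a helix on the cylinder (a straight line when the cylinder is unrolled). The constants a, b are determined by the endpoint conditions.
With endpoint conditions z(0) = 5 and z(2π/3) = 1: from z(0) = b we get b = 5, and a·2π/3 + 5 = 1 gives a = -6/π, so
    z(θ) = (-6/π) θ + 5.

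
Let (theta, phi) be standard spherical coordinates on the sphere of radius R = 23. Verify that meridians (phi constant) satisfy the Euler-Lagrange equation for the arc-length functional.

On the sphere of radius R = 23 with spherical coordinates (θ, φ), the induced metric is
    ds^2 = 529(dθ^2 + sin^2(θ) dφ^2).
Using θ as the parameter, the arc-length functional becomes
    J[φ] = ∫ 23 sqrt(1 + sin^2(θ) (dφ/dθ)^2) dθ.
So L = 23 sqrt(1 + sin^2(θ) φ'^2). Compute
    ∂L/∂φ = 0  (L has no explicit φ dependence),
    ∂L/∂φ' = 23 sin^2(θ) φ' / sqrt(1 + sin^2(θ) φ'^2).
For the candidate φ(θ) = c (constant), φ' = 0, so ∂L/∂φ' evaluated along the candidate vanishes, and ∂L/∂φ is identically zero. Hence
    d/dθ(∂L/∂φ') − ∂L/∂φ = 0
is satisfied. Therefore meridians φ = const are extremals of arc length — they are geodesics on the sphere.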